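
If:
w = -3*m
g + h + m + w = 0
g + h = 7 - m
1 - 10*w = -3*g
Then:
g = -71/3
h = 85/3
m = 7/3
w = -7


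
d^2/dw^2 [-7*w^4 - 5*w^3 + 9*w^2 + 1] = -84*w^2 - 30*w + 18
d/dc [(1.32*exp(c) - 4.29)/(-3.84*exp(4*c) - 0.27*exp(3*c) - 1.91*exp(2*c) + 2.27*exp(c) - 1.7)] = (15.2064*exp(4*c) - 65.1816*exp(3*c) - 0.9537*exp(2*c) - 16.3878*exp(c) + 7.4943)*exp(c)/(14.7456*exp(8*c) + 2.0736*exp(7*c) + 14.7417*exp(6*c) - 16.4022*exp(5*c) + 15.4783*exp(4*c) - 7.7534*exp(3*c) + 11.6469*exp(2*c) - 7.718*exp(c) + 2.89)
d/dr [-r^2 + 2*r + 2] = 2 - 2*r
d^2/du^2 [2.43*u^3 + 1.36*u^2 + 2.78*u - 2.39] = 14.58*u + 2.72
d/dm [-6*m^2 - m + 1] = -12*m - 1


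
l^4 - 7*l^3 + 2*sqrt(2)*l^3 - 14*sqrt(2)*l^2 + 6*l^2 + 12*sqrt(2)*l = l*(l - 6)*(l - 1)*(l + 2*sqrt(2))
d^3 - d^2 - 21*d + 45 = (d - 3)^2*(d + 5)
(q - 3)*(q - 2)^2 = q^3 - 7*q^2 + 16*q - 12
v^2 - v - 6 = (v - 3)*(v + 2)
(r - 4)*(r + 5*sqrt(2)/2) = r^2 - 4*r + 5*sqrt(2)*r/2 - 10*sqrt(2)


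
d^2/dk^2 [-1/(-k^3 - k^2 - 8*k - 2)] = 2*(-(3*k + 1)*(k^3 + k^2 + 8*k + 2) + (3*k^2 + 2*k + 8)^2)/(k^3 + k^2 + 8*k + 2)^3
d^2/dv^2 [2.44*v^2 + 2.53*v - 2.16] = 4.88000000000000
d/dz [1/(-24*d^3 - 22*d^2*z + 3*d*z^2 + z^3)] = (22*d^2 - 6*d*z - 3*z^2)/(24*d^3 + 22*d^2*z - 3*d*z^2 - z^3)^2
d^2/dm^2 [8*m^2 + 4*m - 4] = 16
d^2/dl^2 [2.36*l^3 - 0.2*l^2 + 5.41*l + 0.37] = 14.16*l - 0.4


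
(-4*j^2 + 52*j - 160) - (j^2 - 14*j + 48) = -5*j^2 + 66*j - 208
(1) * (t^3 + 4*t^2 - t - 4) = t^3 + 4*t^2 - t - 4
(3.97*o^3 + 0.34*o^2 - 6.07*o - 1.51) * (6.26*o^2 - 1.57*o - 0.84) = 24.8522*o^5 - 4.1045*o^4 - 41.8668*o^3 - 0.208299999999999*o^2 + 7.4695*o + 1.2684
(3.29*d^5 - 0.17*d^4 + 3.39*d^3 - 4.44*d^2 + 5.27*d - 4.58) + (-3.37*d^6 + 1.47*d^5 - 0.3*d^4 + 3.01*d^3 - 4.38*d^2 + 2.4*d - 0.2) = -3.37*d^6 + 4.76*d^5 - 0.47*d^4 + 6.4*d^3 - 8.82*d^2 + 7.67*d - 4.78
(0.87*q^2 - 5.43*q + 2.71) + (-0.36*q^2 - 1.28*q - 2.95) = 0.51*q^2 - 6.71*q - 0.24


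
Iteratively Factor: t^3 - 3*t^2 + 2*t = (t - 1)*(t^2 - 2*t) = t*(t - 1)*(t - 2)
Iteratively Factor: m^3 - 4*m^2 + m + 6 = (m - 2)*(m^2 - 2*m - 3) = (m - 3)*(m - 2)*(m + 1)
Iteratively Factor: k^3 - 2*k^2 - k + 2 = (k + 1)*(k^2 - 3*k + 2) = (k - 1)*(k + 1)*(k - 2)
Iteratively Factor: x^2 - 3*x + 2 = (x - 2)*(x - 1)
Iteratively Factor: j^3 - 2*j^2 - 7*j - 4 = (j - 4)*(j^2 + 2*j + 1) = (j - 4)*(j + 1)*(j + 1)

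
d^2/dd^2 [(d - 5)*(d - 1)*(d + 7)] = 6*d + 2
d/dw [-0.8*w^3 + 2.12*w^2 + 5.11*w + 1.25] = -2.4*w^2 + 4.24*w + 5.11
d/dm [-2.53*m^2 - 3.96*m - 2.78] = -5.06*m - 3.96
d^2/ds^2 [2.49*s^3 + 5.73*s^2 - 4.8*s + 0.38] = 14.94*s + 11.46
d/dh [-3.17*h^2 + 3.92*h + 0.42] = 3.92 - 6.34*h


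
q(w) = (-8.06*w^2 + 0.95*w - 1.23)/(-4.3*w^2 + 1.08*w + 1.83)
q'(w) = (0.95 - 16.12*w)/(-4.3*w^2 + 1.08*w + 1.83) + (8.6*w - 1.08)*(-8.06*w^2 + 0.95*w - 1.23)/(-4.3*w^2 + 1.08*w + 1.83)^2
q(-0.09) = -0.81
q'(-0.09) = 2.30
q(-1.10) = 2.64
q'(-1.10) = 2.00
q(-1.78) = 2.07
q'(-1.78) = 0.32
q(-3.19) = 1.90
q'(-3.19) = 0.04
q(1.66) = 2.66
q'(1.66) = -1.13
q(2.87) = 2.13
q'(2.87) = -0.16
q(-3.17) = 1.90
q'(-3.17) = 0.04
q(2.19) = 2.30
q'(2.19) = -0.40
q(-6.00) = 1.86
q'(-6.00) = 0.00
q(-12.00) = 1.86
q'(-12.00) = -0.00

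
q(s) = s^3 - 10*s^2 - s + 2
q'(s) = 3*s^2 - 20*s - 1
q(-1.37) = -17.97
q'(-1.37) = 32.03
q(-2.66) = -84.92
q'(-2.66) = 73.43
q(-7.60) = -1006.98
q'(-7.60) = 324.28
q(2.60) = -50.62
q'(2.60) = -32.72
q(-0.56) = -0.75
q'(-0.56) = 11.14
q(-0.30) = 1.37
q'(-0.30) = 5.27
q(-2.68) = -86.39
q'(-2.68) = 74.15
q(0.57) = -1.63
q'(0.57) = -11.43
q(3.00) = -64.00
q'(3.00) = -34.00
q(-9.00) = -1528.00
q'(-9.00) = 422.00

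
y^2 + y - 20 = (y - 4)*(y + 5)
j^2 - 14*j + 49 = (j - 7)^2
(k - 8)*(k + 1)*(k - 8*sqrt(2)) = k^3 - 8*sqrt(2)*k^2 - 7*k^2 - 8*k + 56*sqrt(2)*k + 64*sqrt(2)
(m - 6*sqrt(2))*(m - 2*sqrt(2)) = m^2 - 8*sqrt(2)*m + 24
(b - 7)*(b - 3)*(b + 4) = b^3 - 6*b^2 - 19*b + 84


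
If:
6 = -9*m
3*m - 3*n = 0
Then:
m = -2/3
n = -2/3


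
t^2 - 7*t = t*(t - 7)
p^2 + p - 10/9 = (p - 2/3)*(p + 5/3)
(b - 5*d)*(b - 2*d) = b^2 - 7*b*d + 10*d^2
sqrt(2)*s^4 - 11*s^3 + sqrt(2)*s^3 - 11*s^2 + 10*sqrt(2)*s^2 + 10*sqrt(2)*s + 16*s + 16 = (s + 1)*(s - 4*sqrt(2))*(s - 2*sqrt(2))*(sqrt(2)*s + 1)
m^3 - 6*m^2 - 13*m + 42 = (m - 7)*(m - 2)*(m + 3)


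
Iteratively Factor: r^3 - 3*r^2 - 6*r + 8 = (r - 1)*(r^2 - 2*r - 8) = (r - 4)*(r - 1)*(r + 2)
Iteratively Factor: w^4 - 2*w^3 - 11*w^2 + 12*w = (w + 3)*(w^3 - 5*w^2 + 4*w) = (w - 4)*(w + 3)*(w^2 - w) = w*(w - 4)*(w + 3)*(w - 1)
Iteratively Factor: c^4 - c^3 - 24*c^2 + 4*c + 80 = (c + 4)*(c^3 - 5*c^2 - 4*c + 20) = (c - 2)*(c + 4)*(c^2 - 3*c - 10) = (c - 5)*(c - 2)*(c + 4)*(c + 2)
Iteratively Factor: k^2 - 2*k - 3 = (k - 3)*(k + 1)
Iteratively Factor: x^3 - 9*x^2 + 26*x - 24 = (x - 2)*(x^2 - 7*x + 12) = (x - 4)*(x - 2)*(x - 3)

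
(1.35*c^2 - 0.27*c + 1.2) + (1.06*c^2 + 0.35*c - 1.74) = 2.41*c^2 + 0.08*c - 0.54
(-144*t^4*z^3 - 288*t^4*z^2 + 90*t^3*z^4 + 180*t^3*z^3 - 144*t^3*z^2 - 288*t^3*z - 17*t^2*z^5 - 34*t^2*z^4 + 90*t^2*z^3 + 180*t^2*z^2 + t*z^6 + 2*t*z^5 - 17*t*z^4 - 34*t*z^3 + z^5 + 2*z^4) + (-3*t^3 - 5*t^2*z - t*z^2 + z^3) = -144*t^4*z^3 - 288*t^4*z^2 + 90*t^3*z^4 + 180*t^3*z^3 - 144*t^3*z^2 - 288*t^3*z - 3*t^3 - 17*t^2*z^5 - 34*t^2*z^4 + 90*t^2*z^3 + 180*t^2*z^2 - 5*t^2*z + t*z^6 + 2*t*z^5 - 17*t*z^4 - 34*t*z^3 - t*z^2 + z^5 + 2*z^4 + z^3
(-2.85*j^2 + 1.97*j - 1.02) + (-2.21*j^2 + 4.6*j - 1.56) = -5.06*j^2 + 6.57*j - 2.58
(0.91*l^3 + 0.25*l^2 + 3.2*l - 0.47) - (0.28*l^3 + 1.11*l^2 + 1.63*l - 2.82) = 0.63*l^3 - 0.86*l^2 + 1.57*l + 2.35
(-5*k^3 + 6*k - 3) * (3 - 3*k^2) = 15*k^5 - 33*k^3 + 9*k^2 + 18*k - 9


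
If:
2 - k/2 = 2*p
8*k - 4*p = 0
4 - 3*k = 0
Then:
No Solution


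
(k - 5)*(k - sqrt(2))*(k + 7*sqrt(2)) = k^3 - 5*k^2 + 6*sqrt(2)*k^2 - 30*sqrt(2)*k - 14*k + 70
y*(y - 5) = y^2 - 5*y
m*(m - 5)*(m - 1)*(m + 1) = m^4 - 5*m^3 - m^2 + 5*m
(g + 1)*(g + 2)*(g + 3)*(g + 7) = g^4 + 13*g^3 + 53*g^2 + 83*g + 42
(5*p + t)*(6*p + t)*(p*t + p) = 30*p^3*t + 30*p^3 + 11*p^2*t^2 + 11*p^2*t + p*t^3 + p*t^2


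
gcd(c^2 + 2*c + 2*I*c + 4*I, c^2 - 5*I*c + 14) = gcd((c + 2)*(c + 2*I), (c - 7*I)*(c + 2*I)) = c + 2*I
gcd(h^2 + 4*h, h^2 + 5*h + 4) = h + 4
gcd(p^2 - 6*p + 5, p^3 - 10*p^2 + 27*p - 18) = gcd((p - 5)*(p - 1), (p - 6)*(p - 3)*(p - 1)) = p - 1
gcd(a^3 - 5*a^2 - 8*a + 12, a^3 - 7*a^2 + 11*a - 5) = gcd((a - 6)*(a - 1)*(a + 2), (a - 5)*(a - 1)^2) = a - 1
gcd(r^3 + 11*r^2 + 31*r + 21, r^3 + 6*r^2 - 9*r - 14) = r^2 + 8*r + 7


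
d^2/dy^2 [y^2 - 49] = 2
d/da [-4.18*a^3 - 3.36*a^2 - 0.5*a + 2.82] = -12.54*a^2 - 6.72*a - 0.5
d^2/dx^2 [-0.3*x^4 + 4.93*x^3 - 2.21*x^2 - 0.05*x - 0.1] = -3.6*x^2 + 29.58*x - 4.42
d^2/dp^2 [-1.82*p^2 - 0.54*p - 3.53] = -3.64000000000000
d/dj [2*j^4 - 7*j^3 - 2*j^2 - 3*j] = 8*j^3 - 21*j^2 - 4*j - 3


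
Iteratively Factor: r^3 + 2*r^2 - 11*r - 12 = (r - 3)*(r^2 + 5*r + 4) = (r - 3)*(r + 4)*(r + 1)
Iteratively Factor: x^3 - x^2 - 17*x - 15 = (x + 3)*(x^2 - 4*x - 5) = (x - 5)*(x + 3)*(x + 1)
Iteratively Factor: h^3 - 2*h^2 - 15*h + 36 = (h - 3)*(h^2 + h - 12) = (h - 3)^2*(h + 4)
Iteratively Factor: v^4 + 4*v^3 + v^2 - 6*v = (v + 2)*(v^3 + 2*v^2 - 3*v) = (v - 1)*(v + 2)*(v^2 + 3*v) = v*(v - 1)*(v + 2)*(v + 3)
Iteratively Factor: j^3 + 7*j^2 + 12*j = (j)*(j^2 + 7*j + 12) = j*(j + 4)*(j + 3)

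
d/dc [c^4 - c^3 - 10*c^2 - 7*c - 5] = 4*c^3 - 3*c^2 - 20*c - 7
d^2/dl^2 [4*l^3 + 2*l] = 24*l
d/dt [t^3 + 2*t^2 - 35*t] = 3*t^2 + 4*t - 35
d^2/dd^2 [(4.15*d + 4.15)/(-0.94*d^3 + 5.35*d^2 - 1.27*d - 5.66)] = (-22.00164*d^5 + 81.2188200000001*d^4 + 106.26739*d^3 - 477.46995*d^2 - 452.33589*d - 205.05731)/(0.830584*d^9 - 14.18178*d^8 + 84.081966*d^7 - 176.447827*d^6 - 57.184737*d^5 + 500.664453*d^4 - 138.352445*d^3 - 486.784338*d^2 + 122.055636*d + 181.321496)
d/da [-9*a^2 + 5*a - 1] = 5 - 18*a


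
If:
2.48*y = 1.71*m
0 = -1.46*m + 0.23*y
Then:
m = 0.00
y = 0.00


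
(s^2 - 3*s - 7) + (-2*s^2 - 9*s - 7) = -s^2 - 12*s - 14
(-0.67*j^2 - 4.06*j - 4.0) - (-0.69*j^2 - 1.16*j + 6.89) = 0.0199999999999999*j^2 - 2.9*j - 10.89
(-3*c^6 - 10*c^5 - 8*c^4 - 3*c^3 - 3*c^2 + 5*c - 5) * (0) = 0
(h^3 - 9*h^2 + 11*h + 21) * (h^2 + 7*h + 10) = h^5 - 2*h^4 - 42*h^3 + 8*h^2 + 257*h + 210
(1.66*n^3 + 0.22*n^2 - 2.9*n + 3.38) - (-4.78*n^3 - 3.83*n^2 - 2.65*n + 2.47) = 6.44*n^3 + 4.05*n^2 - 0.25*n + 0.91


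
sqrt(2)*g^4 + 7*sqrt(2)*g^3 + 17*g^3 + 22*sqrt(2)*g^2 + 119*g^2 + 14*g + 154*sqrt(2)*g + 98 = (g + 7)*(g + sqrt(2))*(g + 7*sqrt(2))*(sqrt(2)*g + 1)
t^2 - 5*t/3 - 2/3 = (t - 2)*(t + 1/3)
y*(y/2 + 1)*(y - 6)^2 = y^4/2 - 5*y^3 + 6*y^2 + 36*y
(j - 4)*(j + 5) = j^2 + j - 20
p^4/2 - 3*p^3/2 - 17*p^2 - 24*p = p*(p/2 + 1)*(p - 8)*(p + 3)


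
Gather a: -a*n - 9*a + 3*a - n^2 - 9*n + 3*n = a*(-n - 6) - n^2 - 6*n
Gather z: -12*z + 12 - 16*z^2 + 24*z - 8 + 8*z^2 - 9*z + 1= -8*z^2 + 3*z + 5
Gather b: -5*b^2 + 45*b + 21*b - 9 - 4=-5*b^2 + 66*b - 13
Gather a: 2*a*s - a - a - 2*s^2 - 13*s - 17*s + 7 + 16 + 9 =a*(2*s - 2) - 2*s^2 - 30*s + 32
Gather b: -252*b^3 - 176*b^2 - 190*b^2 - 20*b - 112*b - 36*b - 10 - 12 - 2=-252*b^3 - 366*b^2 - 168*b - 24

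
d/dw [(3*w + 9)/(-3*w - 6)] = (w + 2)^(-2)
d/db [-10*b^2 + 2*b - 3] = 2 - 20*b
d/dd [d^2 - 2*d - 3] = 2*d - 2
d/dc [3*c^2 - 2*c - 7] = 6*c - 2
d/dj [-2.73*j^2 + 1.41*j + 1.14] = 1.41 - 5.46*j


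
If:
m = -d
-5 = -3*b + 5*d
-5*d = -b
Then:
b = 5/2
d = 1/2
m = -1/2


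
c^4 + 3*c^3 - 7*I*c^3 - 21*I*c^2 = c^2*(c + 3)*(c - 7*I)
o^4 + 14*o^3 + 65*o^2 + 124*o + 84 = (o + 2)^2*(o + 3)*(o + 7)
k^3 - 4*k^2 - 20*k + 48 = (k - 6)*(k - 2)*(k + 4)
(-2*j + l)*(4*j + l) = -8*j^2 + 2*j*l + l^2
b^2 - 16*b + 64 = (b - 8)^2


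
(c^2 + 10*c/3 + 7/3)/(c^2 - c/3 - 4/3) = (3*c + 7)/(3*c - 4)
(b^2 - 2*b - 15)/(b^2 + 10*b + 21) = (b - 5)/(b + 7)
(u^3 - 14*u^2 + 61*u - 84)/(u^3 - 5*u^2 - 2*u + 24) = (u - 7)/(u + 2)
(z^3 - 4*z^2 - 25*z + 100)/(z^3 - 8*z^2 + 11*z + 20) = (z + 5)/(z + 1)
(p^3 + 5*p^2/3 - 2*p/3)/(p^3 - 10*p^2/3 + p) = (p + 2)/(p - 3)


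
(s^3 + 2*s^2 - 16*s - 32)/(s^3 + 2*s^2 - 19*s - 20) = (s^2 + 6*s + 8)/(s^2 + 6*s + 5)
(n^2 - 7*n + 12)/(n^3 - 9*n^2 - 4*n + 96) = (n - 3)/(n^2 - 5*n - 24)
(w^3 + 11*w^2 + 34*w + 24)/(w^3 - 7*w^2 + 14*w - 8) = (w^3 + 11*w^2 + 34*w + 24)/(w^3 - 7*w^2 + 14*w - 8)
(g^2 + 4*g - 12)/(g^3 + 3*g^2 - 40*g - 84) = (g^2 + 4*g - 12)/(g^3 + 3*g^2 - 40*g - 84)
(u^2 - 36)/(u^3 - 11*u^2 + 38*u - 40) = (u^2 - 36)/(u^3 - 11*u^2 + 38*u - 40)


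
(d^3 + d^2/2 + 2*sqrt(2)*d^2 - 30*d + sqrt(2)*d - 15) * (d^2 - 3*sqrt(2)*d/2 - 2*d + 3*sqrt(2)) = d^5 - 3*d^4/2 + sqrt(2)*d^4/2 - 37*d^3 - 3*sqrt(2)*d^3/4 + 54*d^2 + 89*sqrt(2)*d^2/2 - 135*sqrt(2)*d/2 + 36*d - 45*sqrt(2)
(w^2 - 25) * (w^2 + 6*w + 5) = w^4 + 6*w^3 - 20*w^2 - 150*w - 125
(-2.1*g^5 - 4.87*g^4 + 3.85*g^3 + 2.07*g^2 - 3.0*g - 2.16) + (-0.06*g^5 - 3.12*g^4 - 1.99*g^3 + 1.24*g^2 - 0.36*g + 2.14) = -2.16*g^5 - 7.99*g^4 + 1.86*g^3 + 3.31*g^2 - 3.36*g - 0.02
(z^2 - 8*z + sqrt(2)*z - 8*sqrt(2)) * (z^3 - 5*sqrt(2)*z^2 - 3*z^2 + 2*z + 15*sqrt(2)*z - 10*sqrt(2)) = z^5 - 11*z^4 - 4*sqrt(2)*z^4 + 16*z^3 + 44*sqrt(2)*z^3 - 104*sqrt(2)*z^2 + 94*z^2 - 260*z + 64*sqrt(2)*z + 160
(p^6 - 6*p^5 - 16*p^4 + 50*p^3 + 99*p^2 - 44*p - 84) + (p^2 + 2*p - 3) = p^6 - 6*p^5 - 16*p^4 + 50*p^3 + 100*p^2 - 42*p - 87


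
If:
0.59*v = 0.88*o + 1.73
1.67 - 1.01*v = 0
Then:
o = -0.86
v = 1.65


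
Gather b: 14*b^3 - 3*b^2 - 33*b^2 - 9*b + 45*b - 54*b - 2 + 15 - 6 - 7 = 14*b^3 - 36*b^2 - 18*b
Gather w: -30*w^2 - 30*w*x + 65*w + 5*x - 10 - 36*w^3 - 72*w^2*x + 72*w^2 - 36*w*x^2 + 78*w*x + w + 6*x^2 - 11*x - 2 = -36*w^3 + w^2*(42 - 72*x) + w*(-36*x^2 + 48*x + 66) + 6*x^2 - 6*x - 12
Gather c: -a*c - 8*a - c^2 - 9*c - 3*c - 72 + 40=-8*a - c^2 + c*(-a - 12) - 32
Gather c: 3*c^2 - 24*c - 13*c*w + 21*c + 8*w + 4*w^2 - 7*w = 3*c^2 + c*(-13*w - 3) + 4*w^2 + w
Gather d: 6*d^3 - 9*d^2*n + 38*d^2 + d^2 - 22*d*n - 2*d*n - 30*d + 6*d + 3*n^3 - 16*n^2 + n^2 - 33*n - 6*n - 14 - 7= 6*d^3 + d^2*(39 - 9*n) + d*(-24*n - 24) + 3*n^3 - 15*n^2 - 39*n - 21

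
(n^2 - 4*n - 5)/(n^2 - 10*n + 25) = (n + 1)/(n - 5)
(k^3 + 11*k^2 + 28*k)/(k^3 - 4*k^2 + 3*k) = (k^2 + 11*k + 28)/(k^2 - 4*k + 3)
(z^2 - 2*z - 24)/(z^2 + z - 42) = (z + 4)/(z + 7)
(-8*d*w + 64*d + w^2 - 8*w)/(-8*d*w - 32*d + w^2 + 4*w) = (w - 8)/(w + 4)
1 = 1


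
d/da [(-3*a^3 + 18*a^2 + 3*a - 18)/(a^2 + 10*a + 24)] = 3*(-a^4 - 20*a^3 - 13*a^2 + 300*a + 84)/(a^4 + 20*a^3 + 148*a^2 + 480*a + 576)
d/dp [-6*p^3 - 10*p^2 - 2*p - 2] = -18*p^2 - 20*p - 2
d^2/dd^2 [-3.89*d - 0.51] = 0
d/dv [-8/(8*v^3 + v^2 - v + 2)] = 8*(24*v^2 + 2*v - 1)/(8*v^3 + v^2 - v + 2)^2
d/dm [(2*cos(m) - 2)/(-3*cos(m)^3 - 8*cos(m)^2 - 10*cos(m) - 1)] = 32*(-6*cos(m)^3 + cos(m)^2 + 16*cos(m) + 11)*sin(m)/(-32*sin(m)^2 + 49*cos(m) + 3*cos(3*m) + 36)^2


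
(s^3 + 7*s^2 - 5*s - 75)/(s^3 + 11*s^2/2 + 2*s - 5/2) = 2*(s^2 + 2*s - 15)/(2*s^2 + s - 1)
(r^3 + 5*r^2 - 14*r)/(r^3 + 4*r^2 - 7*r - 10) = r*(r + 7)/(r^2 + 6*r + 5)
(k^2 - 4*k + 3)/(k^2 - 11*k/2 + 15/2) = 2*(k - 1)/(2*k - 5)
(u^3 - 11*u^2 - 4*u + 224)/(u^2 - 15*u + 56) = u + 4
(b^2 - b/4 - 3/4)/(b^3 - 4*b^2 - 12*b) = (-4*b^2 + b + 3)/(4*b*(-b^2 + 4*b + 12))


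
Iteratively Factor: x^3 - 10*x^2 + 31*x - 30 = (x - 5)*(x^2 - 5*x + 6) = (x - 5)*(x - 2)*(x - 3)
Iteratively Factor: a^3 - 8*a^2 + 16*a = (a - 4)*(a^2 - 4*a) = a*(a - 4)*(a - 4)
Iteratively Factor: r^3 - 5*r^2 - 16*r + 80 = (r - 5)*(r^2 - 16) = (r - 5)*(r - 4)*(r + 4)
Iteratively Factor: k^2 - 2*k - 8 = (k - 4)*(k + 2)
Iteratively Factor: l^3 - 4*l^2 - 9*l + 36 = (l + 3)*(l^2 - 7*l + 12) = (l - 4)*(l + 3)*(l - 3)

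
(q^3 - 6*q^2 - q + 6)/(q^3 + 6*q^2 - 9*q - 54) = (q^3 - 6*q^2 - q + 6)/(q^3 + 6*q^2 - 9*q - 54)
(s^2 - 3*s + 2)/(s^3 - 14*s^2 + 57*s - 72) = (s^2 - 3*s + 2)/(s^3 - 14*s^2 + 57*s - 72)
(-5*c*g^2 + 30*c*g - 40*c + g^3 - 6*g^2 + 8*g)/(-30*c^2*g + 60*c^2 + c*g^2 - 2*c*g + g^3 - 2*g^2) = (g - 4)/(6*c + g)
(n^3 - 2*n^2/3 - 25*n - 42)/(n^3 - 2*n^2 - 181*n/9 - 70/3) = 3*(n + 3)/(3*n + 5)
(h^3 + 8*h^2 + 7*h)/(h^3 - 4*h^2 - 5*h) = (h + 7)/(h - 5)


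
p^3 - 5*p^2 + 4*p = p*(p - 4)*(p - 1)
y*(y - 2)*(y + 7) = y^3 + 5*y^2 - 14*y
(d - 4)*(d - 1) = d^2 - 5*d + 4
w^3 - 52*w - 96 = (w - 8)*(w + 2)*(w + 6)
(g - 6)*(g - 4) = g^2 - 10*g + 24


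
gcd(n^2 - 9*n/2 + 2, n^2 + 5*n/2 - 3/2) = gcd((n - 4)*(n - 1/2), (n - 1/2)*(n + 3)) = n - 1/2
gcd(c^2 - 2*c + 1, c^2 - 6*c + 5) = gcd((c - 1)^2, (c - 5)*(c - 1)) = c - 1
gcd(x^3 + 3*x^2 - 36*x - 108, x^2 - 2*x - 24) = x - 6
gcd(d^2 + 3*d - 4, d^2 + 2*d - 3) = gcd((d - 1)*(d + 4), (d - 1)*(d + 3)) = d - 1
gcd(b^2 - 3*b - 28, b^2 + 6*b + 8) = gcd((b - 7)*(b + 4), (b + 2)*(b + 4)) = b + 4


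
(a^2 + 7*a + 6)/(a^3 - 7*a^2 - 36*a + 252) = (a + 1)/(a^2 - 13*a + 42)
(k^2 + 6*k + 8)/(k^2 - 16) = (k + 2)/(k - 4)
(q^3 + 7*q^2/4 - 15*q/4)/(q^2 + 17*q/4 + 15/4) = q*(4*q - 5)/(4*q + 5)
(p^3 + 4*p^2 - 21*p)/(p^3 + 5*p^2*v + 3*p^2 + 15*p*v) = (p^2 + 4*p - 21)/(p^2 + 5*p*v + 3*p + 15*v)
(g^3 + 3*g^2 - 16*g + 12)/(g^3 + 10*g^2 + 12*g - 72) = (g - 1)/(g + 6)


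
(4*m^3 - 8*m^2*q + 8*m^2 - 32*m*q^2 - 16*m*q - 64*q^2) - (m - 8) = 4*m^3 - 8*m^2*q + 8*m^2 - 32*m*q^2 - 16*m*q - m - 64*q^2 + 8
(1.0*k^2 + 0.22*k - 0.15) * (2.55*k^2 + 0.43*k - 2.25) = 2.55*k^4 + 0.991*k^3 - 2.5379*k^2 - 0.5595*k + 0.3375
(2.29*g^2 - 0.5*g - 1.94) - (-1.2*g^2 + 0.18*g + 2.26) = 3.49*g^2 - 0.68*g - 4.2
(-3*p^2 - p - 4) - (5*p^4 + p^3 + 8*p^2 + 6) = -5*p^4 - p^3 - 11*p^2 - p - 10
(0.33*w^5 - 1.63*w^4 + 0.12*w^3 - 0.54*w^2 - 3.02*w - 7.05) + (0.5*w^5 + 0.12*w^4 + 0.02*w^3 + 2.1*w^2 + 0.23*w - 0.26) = 0.83*w^5 - 1.51*w^4 + 0.14*w^3 + 1.56*w^2 - 2.79*w - 7.31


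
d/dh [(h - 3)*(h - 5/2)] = 2*h - 11/2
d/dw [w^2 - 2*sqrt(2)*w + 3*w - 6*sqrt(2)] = 2*w - 2*sqrt(2) + 3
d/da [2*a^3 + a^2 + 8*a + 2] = 6*a^2 + 2*a + 8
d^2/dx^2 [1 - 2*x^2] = -4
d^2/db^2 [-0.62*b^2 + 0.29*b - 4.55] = -1.24000000000000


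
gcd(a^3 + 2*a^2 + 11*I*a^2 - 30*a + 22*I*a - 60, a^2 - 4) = a + 2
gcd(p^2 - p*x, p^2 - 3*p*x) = p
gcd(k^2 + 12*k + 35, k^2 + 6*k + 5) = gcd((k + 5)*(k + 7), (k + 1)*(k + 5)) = k + 5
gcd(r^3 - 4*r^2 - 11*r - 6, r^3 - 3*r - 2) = r^2 + 2*r + 1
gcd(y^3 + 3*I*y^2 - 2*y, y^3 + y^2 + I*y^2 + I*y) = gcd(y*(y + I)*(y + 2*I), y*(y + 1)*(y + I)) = y^2 + I*y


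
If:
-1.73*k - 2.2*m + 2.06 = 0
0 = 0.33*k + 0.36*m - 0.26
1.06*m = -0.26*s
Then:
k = -1.64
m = 2.23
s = -9.09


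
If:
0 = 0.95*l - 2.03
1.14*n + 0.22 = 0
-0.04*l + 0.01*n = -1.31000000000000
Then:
No Solution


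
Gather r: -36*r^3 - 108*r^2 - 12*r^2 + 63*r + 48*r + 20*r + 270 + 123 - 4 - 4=-36*r^3 - 120*r^2 + 131*r + 385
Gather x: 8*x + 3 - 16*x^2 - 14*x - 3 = -16*x^2 - 6*x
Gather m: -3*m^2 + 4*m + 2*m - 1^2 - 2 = -3*m^2 + 6*m - 3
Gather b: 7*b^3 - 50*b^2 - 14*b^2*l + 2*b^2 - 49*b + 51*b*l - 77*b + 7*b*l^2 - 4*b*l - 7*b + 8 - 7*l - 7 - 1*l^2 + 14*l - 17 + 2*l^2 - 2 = 7*b^3 + b^2*(-14*l - 48) + b*(7*l^2 + 47*l - 133) + l^2 + 7*l - 18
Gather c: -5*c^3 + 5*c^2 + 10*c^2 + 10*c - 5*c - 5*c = -5*c^3 + 15*c^2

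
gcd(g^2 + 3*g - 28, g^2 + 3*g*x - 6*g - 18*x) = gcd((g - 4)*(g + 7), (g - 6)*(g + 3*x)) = 1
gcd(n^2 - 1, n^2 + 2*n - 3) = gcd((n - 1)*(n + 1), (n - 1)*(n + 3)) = n - 1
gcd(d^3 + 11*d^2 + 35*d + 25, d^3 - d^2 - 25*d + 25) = d + 5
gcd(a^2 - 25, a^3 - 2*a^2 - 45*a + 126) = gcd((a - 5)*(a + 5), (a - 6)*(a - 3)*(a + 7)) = 1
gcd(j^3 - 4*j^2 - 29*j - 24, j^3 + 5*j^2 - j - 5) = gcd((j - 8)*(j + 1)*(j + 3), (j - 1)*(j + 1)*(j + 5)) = j + 1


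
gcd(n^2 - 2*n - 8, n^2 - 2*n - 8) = n^2 - 2*n - 8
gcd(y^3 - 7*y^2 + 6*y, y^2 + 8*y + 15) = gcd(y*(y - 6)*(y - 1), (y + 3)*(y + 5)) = 1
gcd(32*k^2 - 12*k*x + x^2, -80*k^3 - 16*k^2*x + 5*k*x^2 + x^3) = -4*k + x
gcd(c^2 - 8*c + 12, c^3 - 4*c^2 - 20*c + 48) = c^2 - 8*c + 12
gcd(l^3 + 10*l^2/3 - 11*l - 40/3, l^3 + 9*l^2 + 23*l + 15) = l^2 + 6*l + 5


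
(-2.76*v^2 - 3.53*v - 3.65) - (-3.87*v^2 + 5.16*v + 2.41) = 1.11*v^2 - 8.69*v - 6.06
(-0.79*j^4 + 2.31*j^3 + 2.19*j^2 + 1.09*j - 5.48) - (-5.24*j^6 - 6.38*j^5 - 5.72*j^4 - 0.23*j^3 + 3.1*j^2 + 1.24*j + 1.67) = 5.24*j^6 + 6.38*j^5 + 4.93*j^4 + 2.54*j^3 - 0.91*j^2 - 0.15*j - 7.15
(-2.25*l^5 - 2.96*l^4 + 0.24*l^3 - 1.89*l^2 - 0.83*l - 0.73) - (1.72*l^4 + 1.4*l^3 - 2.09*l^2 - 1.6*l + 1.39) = -2.25*l^5 - 4.68*l^4 - 1.16*l^3 + 0.2*l^2 + 0.77*l - 2.12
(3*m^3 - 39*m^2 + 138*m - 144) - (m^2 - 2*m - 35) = 3*m^3 - 40*m^2 + 140*m - 109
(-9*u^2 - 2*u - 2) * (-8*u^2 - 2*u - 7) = 72*u^4 + 34*u^3 + 83*u^2 + 18*u + 14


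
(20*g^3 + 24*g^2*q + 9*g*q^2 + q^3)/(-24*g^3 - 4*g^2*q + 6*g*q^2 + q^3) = (10*g^2 + 7*g*q + q^2)/(-12*g^2 + 4*g*q + q^2)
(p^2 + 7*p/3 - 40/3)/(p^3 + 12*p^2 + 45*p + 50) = (p - 8/3)/(p^2 + 7*p + 10)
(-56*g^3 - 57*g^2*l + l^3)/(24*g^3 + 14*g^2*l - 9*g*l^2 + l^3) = (-56*g^2 - g*l + l^2)/(24*g^2 - 10*g*l + l^2)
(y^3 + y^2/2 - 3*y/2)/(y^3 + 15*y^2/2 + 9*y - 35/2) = y*(2*y + 3)/(2*y^2 + 17*y + 35)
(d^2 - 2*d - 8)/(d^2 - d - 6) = (d - 4)/(d - 3)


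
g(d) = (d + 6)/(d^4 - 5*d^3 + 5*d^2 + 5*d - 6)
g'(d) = (d + 6)*(-4*d^3 + 15*d^2 - 10*d - 5)/(d^4 - 5*d^3 + 5*d^2 + 5*d - 6)^2 + 1/(d^4 - 5*d^3 + 5*d^2 + 5*d - 6)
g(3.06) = 17.03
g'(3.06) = -310.53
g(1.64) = 9.24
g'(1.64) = 15.73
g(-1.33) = 0.42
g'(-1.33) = 1.77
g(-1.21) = 0.76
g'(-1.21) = 4.56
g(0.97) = -56.40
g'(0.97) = -1942.15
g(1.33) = 8.52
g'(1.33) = -10.49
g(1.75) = 12.02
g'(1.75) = 38.86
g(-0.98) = -10.69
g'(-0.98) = 520.62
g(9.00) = 0.00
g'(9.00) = 0.00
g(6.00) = 0.03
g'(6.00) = -0.02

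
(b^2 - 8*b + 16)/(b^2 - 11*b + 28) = (b - 4)/(b - 7)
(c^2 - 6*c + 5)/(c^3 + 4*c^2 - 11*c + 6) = (c - 5)/(c^2 + 5*c - 6)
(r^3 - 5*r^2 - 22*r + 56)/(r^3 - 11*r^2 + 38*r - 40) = (r^2 - 3*r - 28)/(r^2 - 9*r + 20)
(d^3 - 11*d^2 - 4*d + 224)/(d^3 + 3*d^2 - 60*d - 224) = (d - 7)/(d + 7)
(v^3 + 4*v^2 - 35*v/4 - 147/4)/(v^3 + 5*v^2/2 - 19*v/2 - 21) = (v + 7/2)/(v + 2)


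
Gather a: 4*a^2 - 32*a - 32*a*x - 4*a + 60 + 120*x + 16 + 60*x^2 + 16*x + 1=4*a^2 + a*(-32*x - 36) + 60*x^2 + 136*x + 77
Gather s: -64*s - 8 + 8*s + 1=-56*s - 7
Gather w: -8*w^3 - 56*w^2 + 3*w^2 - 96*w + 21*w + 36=-8*w^3 - 53*w^2 - 75*w + 36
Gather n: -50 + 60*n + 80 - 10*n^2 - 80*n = -10*n^2 - 20*n + 30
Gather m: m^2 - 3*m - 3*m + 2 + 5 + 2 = m^2 - 6*m + 9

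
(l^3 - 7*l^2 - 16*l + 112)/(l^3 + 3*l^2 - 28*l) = (l^2 - 3*l - 28)/(l*(l + 7))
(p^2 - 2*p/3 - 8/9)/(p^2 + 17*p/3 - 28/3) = (p + 2/3)/(p + 7)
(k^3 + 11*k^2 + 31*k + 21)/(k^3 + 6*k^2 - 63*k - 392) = (k^2 + 4*k + 3)/(k^2 - k - 56)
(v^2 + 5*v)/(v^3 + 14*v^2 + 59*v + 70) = v/(v^2 + 9*v + 14)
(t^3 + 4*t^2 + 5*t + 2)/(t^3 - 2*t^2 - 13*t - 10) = (t + 1)/(t - 5)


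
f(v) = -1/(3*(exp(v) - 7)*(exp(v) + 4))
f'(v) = exp(v)/(3*(exp(v) - 7)*(exp(v) + 4)^2) + exp(v)/(3*(exp(v) - 7)^2*(exp(v) + 4)) = (2*exp(v) - 3)*exp(v)/(3*(exp(v) - 7)^2*(exp(v) + 4)^2)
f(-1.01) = 0.01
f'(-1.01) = -0.00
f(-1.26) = 0.01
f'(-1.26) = -0.00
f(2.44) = -0.00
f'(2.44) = 0.02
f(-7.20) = 0.01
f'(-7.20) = -0.00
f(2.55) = -0.00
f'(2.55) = 0.01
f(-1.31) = 0.01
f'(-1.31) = -0.00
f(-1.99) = 0.01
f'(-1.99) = -0.00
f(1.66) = 0.02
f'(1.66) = 0.05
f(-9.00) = 0.01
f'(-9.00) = 0.00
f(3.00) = 0.00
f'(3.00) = 0.00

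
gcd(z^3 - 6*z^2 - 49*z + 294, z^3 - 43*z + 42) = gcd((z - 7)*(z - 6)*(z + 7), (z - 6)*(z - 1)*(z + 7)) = z^2 + z - 42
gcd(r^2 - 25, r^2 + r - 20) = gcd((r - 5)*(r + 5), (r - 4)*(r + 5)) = r + 5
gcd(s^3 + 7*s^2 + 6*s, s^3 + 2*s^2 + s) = s^2 + s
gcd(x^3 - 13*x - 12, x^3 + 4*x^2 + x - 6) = x + 3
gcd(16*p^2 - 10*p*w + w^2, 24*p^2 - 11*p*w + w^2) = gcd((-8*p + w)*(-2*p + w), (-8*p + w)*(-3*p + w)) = 8*p - w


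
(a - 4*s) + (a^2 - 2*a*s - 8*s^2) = a^2 - 2*a*s + a - 8*s^2 - 4*s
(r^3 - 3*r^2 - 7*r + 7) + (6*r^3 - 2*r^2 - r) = 7*r^3 - 5*r^2 - 8*r + 7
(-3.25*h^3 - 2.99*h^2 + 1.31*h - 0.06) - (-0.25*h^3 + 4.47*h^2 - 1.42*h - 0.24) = -3.0*h^3 - 7.46*h^2 + 2.73*h + 0.18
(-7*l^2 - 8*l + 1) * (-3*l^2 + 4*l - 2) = 21*l^4 - 4*l^3 - 21*l^2 + 20*l - 2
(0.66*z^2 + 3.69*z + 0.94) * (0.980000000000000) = 0.6468*z^2 + 3.6162*z + 0.9212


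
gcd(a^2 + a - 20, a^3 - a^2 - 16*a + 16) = a - 4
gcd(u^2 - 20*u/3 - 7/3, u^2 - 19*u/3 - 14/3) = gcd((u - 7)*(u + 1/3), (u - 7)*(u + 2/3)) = u - 7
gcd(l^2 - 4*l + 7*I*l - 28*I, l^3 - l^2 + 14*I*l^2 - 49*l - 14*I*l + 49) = l + 7*I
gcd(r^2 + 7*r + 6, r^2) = 1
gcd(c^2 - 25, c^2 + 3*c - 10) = c + 5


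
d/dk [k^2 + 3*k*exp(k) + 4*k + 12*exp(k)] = 3*k*exp(k) + 2*k + 15*exp(k) + 4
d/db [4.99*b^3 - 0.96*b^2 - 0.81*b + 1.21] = 14.97*b^2 - 1.92*b - 0.81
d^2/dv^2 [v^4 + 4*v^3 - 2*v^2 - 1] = 12*v^2 + 24*v - 4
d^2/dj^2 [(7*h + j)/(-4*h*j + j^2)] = 2*(3*j*(-h - j)*(4*h - j) - 4*(2*h - j)^2*(7*h + j))/(j^3*(4*h - j)^3)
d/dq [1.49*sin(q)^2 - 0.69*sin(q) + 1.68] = (2.98*sin(q) - 0.69)*cos(q)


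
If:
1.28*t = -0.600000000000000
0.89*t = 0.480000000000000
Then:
No Solution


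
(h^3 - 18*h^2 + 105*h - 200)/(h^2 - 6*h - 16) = (h^2 - 10*h + 25)/(h + 2)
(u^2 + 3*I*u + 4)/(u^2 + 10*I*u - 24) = (u - I)/(u + 6*I)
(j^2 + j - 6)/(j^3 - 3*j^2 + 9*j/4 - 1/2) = 4*(j + 3)/(4*j^2 - 4*j + 1)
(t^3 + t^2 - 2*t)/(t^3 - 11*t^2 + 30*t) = (t^2 + t - 2)/(t^2 - 11*t + 30)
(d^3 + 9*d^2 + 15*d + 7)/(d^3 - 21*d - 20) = (d^2 + 8*d + 7)/(d^2 - d - 20)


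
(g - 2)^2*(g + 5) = g^3 + g^2 - 16*g + 20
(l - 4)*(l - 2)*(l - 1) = l^3 - 7*l^2 + 14*l - 8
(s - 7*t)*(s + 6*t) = s^2 - s*t - 42*t^2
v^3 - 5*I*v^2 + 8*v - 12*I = (v - 6*I)*(v - I)*(v + 2*I)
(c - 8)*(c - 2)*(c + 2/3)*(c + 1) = c^4 - 25*c^3/3 + 20*c + 32/3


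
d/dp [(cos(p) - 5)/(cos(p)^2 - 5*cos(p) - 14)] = (cos(p)^2 - 10*cos(p) + 39)*sin(p)/(sin(p)^2 + 5*cos(p) + 13)^2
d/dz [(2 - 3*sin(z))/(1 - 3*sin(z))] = 3*cos(z)/(3*sin(z) - 1)^2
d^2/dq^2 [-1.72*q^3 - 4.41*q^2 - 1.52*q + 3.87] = -10.32*q - 8.82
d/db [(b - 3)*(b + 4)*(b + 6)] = 3*b^2 + 14*b - 6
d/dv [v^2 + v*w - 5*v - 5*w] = 2*v + w - 5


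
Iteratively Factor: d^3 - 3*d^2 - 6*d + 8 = (d - 1)*(d^2 - 2*d - 8) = (d - 1)*(d + 2)*(d - 4)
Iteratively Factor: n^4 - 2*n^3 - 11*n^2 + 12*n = (n - 4)*(n^3 + 2*n^2 - 3*n) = (n - 4)*(n + 3)*(n^2 - n) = n*(n - 4)*(n + 3)*(n - 1)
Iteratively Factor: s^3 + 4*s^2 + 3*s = (s)*(s^2 + 4*s + 3) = s*(s + 3)*(s + 1)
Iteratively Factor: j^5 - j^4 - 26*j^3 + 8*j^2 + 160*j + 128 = (j + 1)*(j^4 - 2*j^3 - 24*j^2 + 32*j + 128) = (j - 4)*(j + 1)*(j^3 + 2*j^2 - 16*j - 32) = (j - 4)*(j + 1)*(j + 4)*(j^2 - 2*j - 8) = (j - 4)^2*(j + 1)*(j + 4)*(j + 2)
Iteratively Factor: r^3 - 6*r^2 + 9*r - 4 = (r - 4)*(r^2 - 2*r + 1) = (r - 4)*(r - 1)*(r - 1)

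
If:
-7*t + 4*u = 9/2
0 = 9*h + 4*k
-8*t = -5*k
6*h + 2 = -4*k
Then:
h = 2/3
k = -3/2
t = -15/16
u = -33/64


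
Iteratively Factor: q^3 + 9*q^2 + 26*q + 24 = (q + 2)*(q^2 + 7*q + 12) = (q + 2)*(q + 3)*(q + 4)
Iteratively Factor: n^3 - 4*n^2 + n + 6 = (n - 3)*(n^2 - n - 2) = (n - 3)*(n + 1)*(n - 2)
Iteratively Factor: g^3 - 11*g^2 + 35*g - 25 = (g - 5)*(g^2 - 6*g + 5) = (g - 5)*(g - 1)*(g - 5)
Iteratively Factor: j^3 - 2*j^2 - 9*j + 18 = (j - 3)*(j^2 + j - 6) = (j - 3)*(j + 3)*(j - 2)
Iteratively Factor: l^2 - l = (l - 1)*(l)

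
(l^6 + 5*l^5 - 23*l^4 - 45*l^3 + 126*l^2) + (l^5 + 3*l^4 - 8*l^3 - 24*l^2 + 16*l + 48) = l^6 + 6*l^5 - 20*l^4 - 53*l^3 + 102*l^2 + 16*l + 48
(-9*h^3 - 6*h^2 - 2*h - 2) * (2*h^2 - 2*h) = -18*h^5 + 6*h^4 + 8*h^3 + 4*h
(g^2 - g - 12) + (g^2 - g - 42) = 2*g^2 - 2*g - 54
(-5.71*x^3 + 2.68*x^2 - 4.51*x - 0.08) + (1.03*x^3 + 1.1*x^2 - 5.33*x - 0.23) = -4.68*x^3 + 3.78*x^2 - 9.84*x - 0.31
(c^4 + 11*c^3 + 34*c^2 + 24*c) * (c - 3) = c^5 + 8*c^4 + c^3 - 78*c^2 - 72*c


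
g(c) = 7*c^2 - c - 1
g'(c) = 14*c - 1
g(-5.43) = 210.82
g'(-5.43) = -77.02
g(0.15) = -0.99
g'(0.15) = 1.10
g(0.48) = 0.13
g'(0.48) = 5.72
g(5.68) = 219.16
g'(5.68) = 78.52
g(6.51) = 289.15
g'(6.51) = 90.14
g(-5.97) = 254.46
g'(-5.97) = -84.58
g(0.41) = -0.23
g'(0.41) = 4.74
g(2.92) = 55.76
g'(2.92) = 39.88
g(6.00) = 245.00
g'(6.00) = 83.00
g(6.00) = 245.00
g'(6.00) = 83.00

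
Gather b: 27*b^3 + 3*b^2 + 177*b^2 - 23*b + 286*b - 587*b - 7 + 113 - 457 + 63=27*b^3 + 180*b^2 - 324*b - 288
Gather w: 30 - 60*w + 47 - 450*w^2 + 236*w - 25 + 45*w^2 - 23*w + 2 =-405*w^2 + 153*w + 54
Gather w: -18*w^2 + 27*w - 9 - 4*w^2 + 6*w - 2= -22*w^2 + 33*w - 11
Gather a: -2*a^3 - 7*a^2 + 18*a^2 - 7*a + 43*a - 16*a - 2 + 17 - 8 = -2*a^3 + 11*a^2 + 20*a + 7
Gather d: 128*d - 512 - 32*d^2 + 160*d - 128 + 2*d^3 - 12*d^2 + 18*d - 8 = 2*d^3 - 44*d^2 + 306*d - 648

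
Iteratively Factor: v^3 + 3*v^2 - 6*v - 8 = (v - 2)*(v^2 + 5*v + 4) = (v - 2)*(v + 1)*(v + 4)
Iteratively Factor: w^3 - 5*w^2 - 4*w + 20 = (w - 2)*(w^2 - 3*w - 10) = (w - 5)*(w - 2)*(w + 2)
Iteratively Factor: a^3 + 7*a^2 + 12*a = (a + 3)*(a^2 + 4*a) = (a + 3)*(a + 4)*(a)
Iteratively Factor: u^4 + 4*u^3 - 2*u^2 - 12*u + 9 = (u - 1)*(u^3 + 5*u^2 + 3*u - 9) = (u - 1)^2*(u^2 + 6*u + 9) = (u - 1)^2*(u + 3)*(u + 3)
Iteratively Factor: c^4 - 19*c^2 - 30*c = (c + 2)*(c^3 - 2*c^2 - 15*c) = (c - 5)*(c + 2)*(c^2 + 3*c) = (c - 5)*(c + 2)*(c + 3)*(c)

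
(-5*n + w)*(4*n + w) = -20*n^2 - n*w + w^2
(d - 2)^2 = d^2 - 4*d + 4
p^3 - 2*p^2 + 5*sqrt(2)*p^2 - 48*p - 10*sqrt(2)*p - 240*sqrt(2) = (p - 8)*(p + 6)*(p + 5*sqrt(2))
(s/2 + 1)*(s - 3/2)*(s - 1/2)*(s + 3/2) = s^4/2 + 3*s^3/4 - 13*s^2/8 - 27*s/16 + 9/8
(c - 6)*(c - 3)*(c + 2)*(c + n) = c^4 + c^3*n - 7*c^3 - 7*c^2*n + 36*c + 36*n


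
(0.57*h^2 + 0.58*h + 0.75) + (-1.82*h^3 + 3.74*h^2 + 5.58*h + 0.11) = -1.82*h^3 + 4.31*h^2 + 6.16*h + 0.86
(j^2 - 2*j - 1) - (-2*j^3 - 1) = 2*j^3 + j^2 - 2*j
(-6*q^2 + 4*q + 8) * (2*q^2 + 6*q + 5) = -12*q^4 - 28*q^3 + 10*q^2 + 68*q + 40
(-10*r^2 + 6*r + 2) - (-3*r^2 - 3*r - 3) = -7*r^2 + 9*r + 5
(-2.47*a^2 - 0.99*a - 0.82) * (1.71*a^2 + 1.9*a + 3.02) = -4.2237*a^4 - 6.3859*a^3 - 10.7426*a^2 - 4.5478*a - 2.4764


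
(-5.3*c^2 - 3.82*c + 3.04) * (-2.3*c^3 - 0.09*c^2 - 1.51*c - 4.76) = 12.19*c^5 + 9.263*c^4 + 1.3548*c^3 + 30.7226*c^2 + 13.5928*c - 14.4704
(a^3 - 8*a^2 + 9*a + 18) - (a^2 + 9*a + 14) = a^3 - 9*a^2 + 4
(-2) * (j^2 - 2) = 4 - 2*j^2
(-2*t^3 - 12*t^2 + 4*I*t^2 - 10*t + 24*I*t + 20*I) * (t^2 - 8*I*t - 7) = -2*t^5 - 12*t^4 + 20*I*t^4 + 36*t^3 + 120*I*t^3 + 276*t^2 + 72*I*t^2 + 230*t - 168*I*t - 140*I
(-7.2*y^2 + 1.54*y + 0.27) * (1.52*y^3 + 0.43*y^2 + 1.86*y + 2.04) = -10.944*y^5 - 0.7552*y^4 - 12.3194*y^3 - 11.7075*y^2 + 3.6438*y + 0.5508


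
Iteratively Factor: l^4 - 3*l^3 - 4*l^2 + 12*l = (l - 2)*(l^3 - l^2 - 6*l) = l*(l - 2)*(l^2 - l - 6) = l*(l - 3)*(l - 2)*(l + 2)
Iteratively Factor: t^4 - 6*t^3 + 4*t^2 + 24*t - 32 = (t - 2)*(t^3 - 4*t^2 - 4*t + 16) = (t - 2)*(t + 2)*(t^2 - 6*t + 8) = (t - 4)*(t - 2)*(t + 2)*(t - 2)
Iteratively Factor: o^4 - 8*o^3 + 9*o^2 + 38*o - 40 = (o - 5)*(o^3 - 3*o^2 - 6*o + 8) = (o - 5)*(o + 2)*(o^2 - 5*o + 4) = (o - 5)*(o - 4)*(o + 2)*(o - 1)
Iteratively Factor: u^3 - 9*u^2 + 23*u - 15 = (u - 5)*(u^2 - 4*u + 3) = (u - 5)*(u - 3)*(u - 1)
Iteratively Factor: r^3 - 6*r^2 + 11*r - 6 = (r - 2)*(r^2 - 4*r + 3) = (r - 3)*(r - 2)*(r - 1)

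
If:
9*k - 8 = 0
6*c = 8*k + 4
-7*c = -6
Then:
No Solution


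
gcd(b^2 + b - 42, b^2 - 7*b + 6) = b - 6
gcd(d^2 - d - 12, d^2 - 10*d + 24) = d - 4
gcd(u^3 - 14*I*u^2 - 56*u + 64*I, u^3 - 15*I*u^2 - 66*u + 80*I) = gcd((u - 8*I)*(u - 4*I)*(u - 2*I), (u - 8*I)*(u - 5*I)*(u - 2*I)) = u^2 - 10*I*u - 16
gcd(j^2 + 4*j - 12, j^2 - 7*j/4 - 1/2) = j - 2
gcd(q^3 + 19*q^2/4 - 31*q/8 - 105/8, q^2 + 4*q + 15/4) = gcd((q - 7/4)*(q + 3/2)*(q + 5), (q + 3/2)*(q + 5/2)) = q + 3/2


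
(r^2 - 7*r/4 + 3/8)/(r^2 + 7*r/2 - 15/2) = (r - 1/4)/(r + 5)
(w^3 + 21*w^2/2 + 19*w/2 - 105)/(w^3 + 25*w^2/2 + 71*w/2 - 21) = (2*w - 5)/(2*w - 1)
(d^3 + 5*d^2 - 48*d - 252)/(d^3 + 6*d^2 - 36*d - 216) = (d - 7)/(d - 6)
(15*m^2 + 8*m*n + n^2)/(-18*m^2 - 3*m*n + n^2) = (-5*m - n)/(6*m - n)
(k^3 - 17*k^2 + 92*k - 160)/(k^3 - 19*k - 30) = (k^2 - 12*k + 32)/(k^2 + 5*k + 6)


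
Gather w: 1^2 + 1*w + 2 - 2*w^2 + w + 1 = -2*w^2 + 2*w + 4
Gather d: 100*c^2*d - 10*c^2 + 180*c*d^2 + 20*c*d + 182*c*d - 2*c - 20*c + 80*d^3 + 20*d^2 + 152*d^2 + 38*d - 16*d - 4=-10*c^2 - 22*c + 80*d^3 + d^2*(180*c + 172) + d*(100*c^2 + 202*c + 22) - 4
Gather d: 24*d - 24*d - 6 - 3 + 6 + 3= 0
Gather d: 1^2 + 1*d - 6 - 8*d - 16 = -7*d - 21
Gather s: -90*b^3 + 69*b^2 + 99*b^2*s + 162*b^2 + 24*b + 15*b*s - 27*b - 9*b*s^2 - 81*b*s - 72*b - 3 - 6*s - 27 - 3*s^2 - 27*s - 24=-90*b^3 + 231*b^2 - 75*b + s^2*(-9*b - 3) + s*(99*b^2 - 66*b - 33) - 54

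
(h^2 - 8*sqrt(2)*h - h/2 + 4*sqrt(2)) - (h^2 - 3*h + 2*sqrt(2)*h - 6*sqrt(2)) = -10*sqrt(2)*h + 5*h/2 + 10*sqrt(2)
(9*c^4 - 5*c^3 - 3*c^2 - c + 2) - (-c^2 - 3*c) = 9*c^4 - 5*c^3 - 2*c^2 + 2*c + 2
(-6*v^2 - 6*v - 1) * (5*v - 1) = -30*v^3 - 24*v^2 + v + 1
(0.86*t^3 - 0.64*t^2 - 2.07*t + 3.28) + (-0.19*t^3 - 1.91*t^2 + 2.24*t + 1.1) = 0.67*t^3 - 2.55*t^2 + 0.17*t + 4.38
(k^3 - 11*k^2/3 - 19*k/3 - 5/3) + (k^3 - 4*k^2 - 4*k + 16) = 2*k^3 - 23*k^2/3 - 31*k/3 + 43/3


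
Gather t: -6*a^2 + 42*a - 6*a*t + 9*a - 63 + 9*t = -6*a^2 + 51*a + t*(9 - 6*a) - 63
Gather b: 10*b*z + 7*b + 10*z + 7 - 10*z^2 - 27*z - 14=b*(10*z + 7) - 10*z^2 - 17*z - 7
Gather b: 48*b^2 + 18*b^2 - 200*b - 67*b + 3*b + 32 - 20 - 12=66*b^2 - 264*b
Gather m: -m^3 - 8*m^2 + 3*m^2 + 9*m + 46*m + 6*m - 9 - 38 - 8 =-m^3 - 5*m^2 + 61*m - 55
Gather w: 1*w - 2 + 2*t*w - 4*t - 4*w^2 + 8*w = -4*t - 4*w^2 + w*(2*t + 9) - 2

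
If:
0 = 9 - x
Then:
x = 9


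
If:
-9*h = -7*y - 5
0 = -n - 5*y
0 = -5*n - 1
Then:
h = 44/75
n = -1/5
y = 1/25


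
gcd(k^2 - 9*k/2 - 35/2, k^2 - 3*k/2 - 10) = k + 5/2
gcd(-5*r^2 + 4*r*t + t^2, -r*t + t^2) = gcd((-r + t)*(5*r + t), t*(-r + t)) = r - t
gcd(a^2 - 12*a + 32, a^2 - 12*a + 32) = a^2 - 12*a + 32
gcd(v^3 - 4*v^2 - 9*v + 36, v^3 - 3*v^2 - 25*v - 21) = v + 3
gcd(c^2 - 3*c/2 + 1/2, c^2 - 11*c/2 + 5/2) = c - 1/2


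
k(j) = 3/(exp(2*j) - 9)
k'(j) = -6*exp(2*j)/(exp(2*j) - 9)^2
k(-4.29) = -0.33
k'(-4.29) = -0.00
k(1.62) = 0.18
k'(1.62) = -0.56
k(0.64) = -0.56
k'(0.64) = -0.74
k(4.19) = 0.00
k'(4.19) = -0.00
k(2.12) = 0.05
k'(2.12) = -0.11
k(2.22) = 0.04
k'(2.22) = -0.09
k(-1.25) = -0.34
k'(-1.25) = -0.01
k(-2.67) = -0.33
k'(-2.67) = -0.00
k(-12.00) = -0.33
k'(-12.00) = 0.00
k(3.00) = 0.01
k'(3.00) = -0.02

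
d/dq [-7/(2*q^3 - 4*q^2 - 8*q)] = 7*(3*q^2 - 4*q - 4)/(2*q^2*(-q^2 + 2*q + 4)^2)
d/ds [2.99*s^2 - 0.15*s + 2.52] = 5.98*s - 0.15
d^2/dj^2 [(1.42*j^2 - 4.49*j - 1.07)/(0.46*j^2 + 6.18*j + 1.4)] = (-9.97372*j^3 - 6.84535200000001*j^2 - 0.90141600000004*j + 2.90778400000001)/(0.097336*j^6 + 3.923064*j^5 + 53.594232*j^4 + 259.908552*j^3 + 163.11288*j^2 + 36.3384*j + 2.744)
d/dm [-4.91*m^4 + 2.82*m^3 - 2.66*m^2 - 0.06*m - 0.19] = -19.64*m^3 + 8.46*m^2 - 5.32*m - 0.06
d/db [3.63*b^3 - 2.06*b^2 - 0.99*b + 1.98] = 10.89*b^2 - 4.12*b - 0.99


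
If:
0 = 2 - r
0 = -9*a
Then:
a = 0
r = 2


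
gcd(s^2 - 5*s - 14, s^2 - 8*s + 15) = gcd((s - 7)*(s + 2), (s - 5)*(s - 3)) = 1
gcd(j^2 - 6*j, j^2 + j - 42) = j - 6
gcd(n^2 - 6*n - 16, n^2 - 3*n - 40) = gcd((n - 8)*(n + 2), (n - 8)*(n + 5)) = n - 8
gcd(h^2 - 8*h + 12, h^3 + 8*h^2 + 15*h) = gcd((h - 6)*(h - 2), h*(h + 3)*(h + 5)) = 1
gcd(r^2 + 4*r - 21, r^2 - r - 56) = r + 7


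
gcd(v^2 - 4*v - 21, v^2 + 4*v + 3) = v + 3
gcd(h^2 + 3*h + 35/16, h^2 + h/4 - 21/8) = h + 7/4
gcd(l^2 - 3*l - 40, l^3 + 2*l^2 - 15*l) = l + 5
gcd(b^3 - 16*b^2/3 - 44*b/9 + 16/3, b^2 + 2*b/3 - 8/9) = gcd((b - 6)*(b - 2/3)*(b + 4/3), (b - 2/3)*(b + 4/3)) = b^2 + 2*b/3 - 8/9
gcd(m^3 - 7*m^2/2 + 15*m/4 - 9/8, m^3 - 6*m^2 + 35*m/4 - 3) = m^2 - 2*m + 3/4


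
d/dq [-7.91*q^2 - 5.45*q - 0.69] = -15.82*q - 5.45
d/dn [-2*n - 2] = -2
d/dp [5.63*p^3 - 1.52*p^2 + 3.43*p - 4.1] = 16.89*p^2 - 3.04*p + 3.43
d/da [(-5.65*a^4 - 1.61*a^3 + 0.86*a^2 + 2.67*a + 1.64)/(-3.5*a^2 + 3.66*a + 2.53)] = (39.55*a^5 - 56.402*a^4 - 68.9632*a^3 + 0.2727*a^2 + 15.8316*a + 0.7527)/(12.25*a^4 - 25.62*a^3 - 4.3144*a^2 + 18.5196*a + 6.4009)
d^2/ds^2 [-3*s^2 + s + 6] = -6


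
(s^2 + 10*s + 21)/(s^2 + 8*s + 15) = (s + 7)/(s + 5)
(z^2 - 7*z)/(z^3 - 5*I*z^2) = (z - 7)/(z*(z - 5*I))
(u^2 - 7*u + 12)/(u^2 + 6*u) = (u^2 - 7*u + 12)/(u*(u + 6))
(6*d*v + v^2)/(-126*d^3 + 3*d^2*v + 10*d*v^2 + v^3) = v/(-21*d^2 + 4*d*v + v^2)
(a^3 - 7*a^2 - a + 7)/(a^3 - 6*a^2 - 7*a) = (a - 1)/a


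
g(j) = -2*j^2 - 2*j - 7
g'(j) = -4*j - 2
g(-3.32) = -22.40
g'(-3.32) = 11.28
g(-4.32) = -35.68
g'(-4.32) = 15.28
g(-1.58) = -8.83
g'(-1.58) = 4.32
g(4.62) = -58.93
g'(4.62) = -20.48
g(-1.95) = -10.70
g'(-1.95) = 5.80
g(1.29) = -12.91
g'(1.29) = -7.16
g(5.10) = -69.22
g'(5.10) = -22.40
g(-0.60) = -6.52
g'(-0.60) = 0.40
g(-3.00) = -19.00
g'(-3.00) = 10.00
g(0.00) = -7.00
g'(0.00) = -2.00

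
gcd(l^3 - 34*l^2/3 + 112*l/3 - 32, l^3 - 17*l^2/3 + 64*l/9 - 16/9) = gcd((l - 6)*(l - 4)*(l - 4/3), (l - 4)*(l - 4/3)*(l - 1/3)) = l^2 - 16*l/3 + 16/3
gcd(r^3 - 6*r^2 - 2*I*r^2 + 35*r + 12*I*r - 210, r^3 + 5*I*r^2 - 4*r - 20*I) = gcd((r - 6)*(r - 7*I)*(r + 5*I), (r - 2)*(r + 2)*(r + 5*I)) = r + 5*I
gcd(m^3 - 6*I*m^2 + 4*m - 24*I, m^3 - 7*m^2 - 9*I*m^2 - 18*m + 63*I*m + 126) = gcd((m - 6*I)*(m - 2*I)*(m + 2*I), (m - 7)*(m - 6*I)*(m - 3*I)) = m - 6*I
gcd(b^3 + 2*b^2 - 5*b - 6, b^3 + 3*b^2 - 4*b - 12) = b^2 + b - 6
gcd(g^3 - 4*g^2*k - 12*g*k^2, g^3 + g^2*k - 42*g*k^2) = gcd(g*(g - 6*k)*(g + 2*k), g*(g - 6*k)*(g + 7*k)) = g^2 - 6*g*k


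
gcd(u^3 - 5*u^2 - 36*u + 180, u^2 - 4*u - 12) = u - 6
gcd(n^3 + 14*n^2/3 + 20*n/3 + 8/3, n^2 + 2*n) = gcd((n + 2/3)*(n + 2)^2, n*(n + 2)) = n + 2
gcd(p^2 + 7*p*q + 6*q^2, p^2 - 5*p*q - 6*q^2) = p + q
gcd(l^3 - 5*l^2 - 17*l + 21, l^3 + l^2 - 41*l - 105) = l^2 - 4*l - 21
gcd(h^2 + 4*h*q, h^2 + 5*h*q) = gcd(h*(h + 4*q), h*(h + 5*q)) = h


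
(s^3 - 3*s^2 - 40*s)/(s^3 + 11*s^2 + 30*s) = (s - 8)/(s + 6)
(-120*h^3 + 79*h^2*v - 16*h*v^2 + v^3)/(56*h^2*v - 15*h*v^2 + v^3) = (15*h^2 - 8*h*v + v^2)/(v*(-7*h + v))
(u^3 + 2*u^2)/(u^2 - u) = u*(u + 2)/(u - 1)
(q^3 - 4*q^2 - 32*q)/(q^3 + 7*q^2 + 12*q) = (q - 8)/(q + 3)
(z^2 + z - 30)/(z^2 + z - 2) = (z^2 + z - 30)/(z^2 + z - 2)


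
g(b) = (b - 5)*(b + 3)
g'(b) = 2*b - 2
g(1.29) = -15.92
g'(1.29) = 0.58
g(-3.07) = 0.56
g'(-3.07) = -8.14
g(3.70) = -8.71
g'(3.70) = 5.40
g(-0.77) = -12.87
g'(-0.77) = -3.54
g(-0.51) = -13.72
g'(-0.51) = -3.02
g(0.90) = -15.99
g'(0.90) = -0.20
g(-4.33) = 12.41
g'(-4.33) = -10.66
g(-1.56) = -9.45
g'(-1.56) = -5.12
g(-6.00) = 33.00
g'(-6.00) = -14.00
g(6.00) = 9.00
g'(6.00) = 10.00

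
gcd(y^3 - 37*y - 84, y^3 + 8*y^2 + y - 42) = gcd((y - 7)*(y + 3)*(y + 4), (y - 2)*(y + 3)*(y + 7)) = y + 3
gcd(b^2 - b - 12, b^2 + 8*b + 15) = b + 3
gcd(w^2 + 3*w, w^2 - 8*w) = w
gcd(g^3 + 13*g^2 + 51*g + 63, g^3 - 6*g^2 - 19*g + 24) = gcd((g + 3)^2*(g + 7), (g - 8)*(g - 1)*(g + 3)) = g + 3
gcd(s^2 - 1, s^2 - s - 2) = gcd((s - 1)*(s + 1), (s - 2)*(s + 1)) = s + 1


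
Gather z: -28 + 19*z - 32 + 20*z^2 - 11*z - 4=20*z^2 + 8*z - 64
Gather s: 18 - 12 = 6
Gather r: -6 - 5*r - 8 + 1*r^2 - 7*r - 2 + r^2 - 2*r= 2*r^2 - 14*r - 16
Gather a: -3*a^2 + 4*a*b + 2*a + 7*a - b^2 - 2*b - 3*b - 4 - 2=-3*a^2 + a*(4*b + 9) - b^2 - 5*b - 6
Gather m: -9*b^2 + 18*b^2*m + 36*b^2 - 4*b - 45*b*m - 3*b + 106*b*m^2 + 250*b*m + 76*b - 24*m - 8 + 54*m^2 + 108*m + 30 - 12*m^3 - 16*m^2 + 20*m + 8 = 27*b^2 + 69*b - 12*m^3 + m^2*(106*b + 38) + m*(18*b^2 + 205*b + 104) + 30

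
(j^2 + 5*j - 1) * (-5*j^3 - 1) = -5*j^5 - 25*j^4 + 5*j^3 - j^2 - 5*j + 1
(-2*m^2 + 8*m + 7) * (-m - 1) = 2*m^3 - 6*m^2 - 15*m - 7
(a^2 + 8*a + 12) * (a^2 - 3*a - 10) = a^4 + 5*a^3 - 22*a^2 - 116*a - 120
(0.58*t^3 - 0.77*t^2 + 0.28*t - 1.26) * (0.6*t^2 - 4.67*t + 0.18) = 0.348*t^5 - 3.1706*t^4 + 3.8683*t^3 - 2.2022*t^2 + 5.9346*t - 0.2268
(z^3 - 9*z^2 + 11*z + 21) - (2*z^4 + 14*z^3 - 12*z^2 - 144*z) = -2*z^4 - 13*z^3 + 3*z^2 + 155*z + 21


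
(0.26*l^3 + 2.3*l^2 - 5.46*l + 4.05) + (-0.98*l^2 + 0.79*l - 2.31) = 0.26*l^3 + 1.32*l^2 - 4.67*l + 1.74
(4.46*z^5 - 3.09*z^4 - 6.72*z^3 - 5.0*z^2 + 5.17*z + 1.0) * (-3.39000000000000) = -15.1194*z^5 + 10.4751*z^4 + 22.7808*z^3 + 16.95*z^2 - 17.5263*z - 3.39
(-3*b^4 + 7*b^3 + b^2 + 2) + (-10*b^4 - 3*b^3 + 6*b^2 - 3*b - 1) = -13*b^4 + 4*b^3 + 7*b^2 - 3*b + 1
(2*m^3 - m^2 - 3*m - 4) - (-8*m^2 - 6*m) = 2*m^3 + 7*m^2 + 3*m - 4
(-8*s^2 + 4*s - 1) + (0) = -8*s^2 + 4*s - 1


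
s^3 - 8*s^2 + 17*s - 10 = (s - 5)*(s - 2)*(s - 1)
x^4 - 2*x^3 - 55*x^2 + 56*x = x*(x - 8)*(x - 1)*(x + 7)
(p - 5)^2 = p^2 - 10*p + 25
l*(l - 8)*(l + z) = l^3 + l^2*z - 8*l^2 - 8*l*z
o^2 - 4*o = o*(o - 4)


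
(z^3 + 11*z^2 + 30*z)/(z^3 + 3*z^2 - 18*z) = (z + 5)/(z - 3)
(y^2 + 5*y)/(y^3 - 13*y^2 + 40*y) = (y + 5)/(y^2 - 13*y + 40)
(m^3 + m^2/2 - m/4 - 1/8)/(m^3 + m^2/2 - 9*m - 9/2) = (m^2 - 1/4)/(m^2 - 9)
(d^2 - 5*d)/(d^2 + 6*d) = (d - 5)/(d + 6)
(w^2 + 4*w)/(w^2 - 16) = w/(w - 4)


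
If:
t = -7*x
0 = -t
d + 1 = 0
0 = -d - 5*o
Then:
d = -1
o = 1/5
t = 0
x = 0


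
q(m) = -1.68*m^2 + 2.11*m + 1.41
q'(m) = 2.11 - 3.36*m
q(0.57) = 2.07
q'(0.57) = 0.19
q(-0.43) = 0.19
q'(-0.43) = 3.55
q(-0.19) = 0.95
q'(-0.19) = 2.75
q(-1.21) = -3.60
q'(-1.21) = 6.18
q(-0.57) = -0.34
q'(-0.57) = 4.03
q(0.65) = 2.07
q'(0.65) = -0.07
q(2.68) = -5.00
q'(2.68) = -6.89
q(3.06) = -7.86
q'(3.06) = -8.17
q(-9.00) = -153.66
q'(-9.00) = 32.35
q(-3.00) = -20.04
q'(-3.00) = 12.19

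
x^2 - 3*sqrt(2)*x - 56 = (x - 7*sqrt(2))*(x + 4*sqrt(2))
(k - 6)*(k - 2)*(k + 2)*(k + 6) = k^4 - 40*k^2 + 144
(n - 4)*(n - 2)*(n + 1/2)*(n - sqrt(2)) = n^4 - 11*n^3/2 - sqrt(2)*n^3 + 5*n^2 + 11*sqrt(2)*n^2/2 - 5*sqrt(2)*n + 4*n - 4*sqrt(2)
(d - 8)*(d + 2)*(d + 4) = d^3 - 2*d^2 - 40*d - 64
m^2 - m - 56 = (m - 8)*(m + 7)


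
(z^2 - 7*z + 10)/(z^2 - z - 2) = (z - 5)/(z + 1)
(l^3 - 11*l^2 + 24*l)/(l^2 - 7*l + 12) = l*(l - 8)/(l - 4)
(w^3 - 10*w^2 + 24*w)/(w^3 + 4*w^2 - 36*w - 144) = w*(w - 4)/(w^2 + 10*w + 24)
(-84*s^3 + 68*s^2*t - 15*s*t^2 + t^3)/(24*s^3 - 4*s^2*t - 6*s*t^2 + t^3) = (-7*s + t)/(2*s + t)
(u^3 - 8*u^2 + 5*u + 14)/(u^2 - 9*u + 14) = u + 1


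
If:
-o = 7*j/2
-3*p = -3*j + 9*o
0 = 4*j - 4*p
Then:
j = 0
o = 0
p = 0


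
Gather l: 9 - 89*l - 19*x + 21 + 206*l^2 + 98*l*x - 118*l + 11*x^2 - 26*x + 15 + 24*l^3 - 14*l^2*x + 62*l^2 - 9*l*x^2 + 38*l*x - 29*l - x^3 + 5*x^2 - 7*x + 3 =24*l^3 + l^2*(268 - 14*x) + l*(-9*x^2 + 136*x - 236) - x^3 + 16*x^2 - 52*x + 48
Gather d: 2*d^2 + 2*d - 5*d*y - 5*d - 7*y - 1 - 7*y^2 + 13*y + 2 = 2*d^2 + d*(-5*y - 3) - 7*y^2 + 6*y + 1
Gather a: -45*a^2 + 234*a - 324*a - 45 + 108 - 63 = -45*a^2 - 90*a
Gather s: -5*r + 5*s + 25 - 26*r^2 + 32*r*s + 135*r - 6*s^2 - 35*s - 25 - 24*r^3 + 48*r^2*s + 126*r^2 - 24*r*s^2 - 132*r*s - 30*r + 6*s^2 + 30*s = -24*r^3 + 100*r^2 - 24*r*s^2 + 100*r + s*(48*r^2 - 100*r)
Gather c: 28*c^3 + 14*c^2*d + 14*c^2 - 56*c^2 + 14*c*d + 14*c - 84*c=28*c^3 + c^2*(14*d - 42) + c*(14*d - 70)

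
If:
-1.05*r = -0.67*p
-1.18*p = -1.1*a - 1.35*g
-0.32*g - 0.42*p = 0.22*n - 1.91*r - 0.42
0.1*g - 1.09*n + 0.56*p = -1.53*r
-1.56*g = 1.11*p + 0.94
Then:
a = -0.92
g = 0.01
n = -1.20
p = -0.86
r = -0.55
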